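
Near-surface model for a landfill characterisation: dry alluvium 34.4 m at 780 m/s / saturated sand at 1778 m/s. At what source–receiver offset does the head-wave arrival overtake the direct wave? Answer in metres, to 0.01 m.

x_cross = 2h·√((V₂+V₁)/(V₂−V₁)).
(V₂+V₁)/(V₂−V₁) = (1778+780)/(1778−780) = 2.5631; √ = 1.6010.
x_cross = 2·34.4·1.6010 = 110.15 m.

110.15 m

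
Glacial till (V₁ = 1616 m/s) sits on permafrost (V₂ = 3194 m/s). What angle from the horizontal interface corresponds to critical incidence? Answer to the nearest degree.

60°

Critical incidence: sin θ_c = V₁/V₂ = 1616/3194 = 0.5059.
θ_c = arcsin 0.5059 = 30.39°.
Measured from the interface: 90° − 30.39° = 59.61°.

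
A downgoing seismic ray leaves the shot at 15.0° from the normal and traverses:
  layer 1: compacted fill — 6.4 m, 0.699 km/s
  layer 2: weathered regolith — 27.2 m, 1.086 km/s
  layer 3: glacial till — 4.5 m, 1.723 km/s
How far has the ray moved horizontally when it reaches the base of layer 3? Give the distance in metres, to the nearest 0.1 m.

Apply Snell's law at each interface; in layer i the horizontal offset is hᵢ·tan θᵢ.
Layer 1: θ = 15.00°; offset = 6.4·tan 15.00° = 1.715 m.
Layer 2: sin θ = 1.086·sin 15.0°/0.699 = 0.4021, θ = 23.71°; offset = 27.2·tan 23.71° = 11.946 m.
Layer 3: sin θ = 1.723·sin 15.0°/0.699 = 0.6380, θ = 39.64°; offset = 4.5·tan 39.64° = 3.728 m.
Summing the layer offsets gives 17.389 m.

17.4 m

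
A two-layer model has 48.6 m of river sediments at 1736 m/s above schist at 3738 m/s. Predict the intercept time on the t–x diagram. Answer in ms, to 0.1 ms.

49.6 ms

tᵢ = 2h·√(V₂²−V₁²)/(V₁V₂).
√(V₂²−V₁²) = √(3738²−1736²) = 3310.4 m/s.
tᵢ = 2·48.6·3310.4/(1736·3738) = 0.04959 s.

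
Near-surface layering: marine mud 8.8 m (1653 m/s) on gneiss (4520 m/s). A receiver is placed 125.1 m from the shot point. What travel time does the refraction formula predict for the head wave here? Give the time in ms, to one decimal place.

t = x/V₂ + 2h·√(V₂²−V₁²)/(V₁V₂).
√(V₂²−V₁²) = √(4520²−1653²) = 4206.9 m/s; delay term = 2·8.8·4206.9/(1653·4520) = 0.00991 s.
t = 125.1/4520 + 0.00991 = 0.03759 s.

37.6 ms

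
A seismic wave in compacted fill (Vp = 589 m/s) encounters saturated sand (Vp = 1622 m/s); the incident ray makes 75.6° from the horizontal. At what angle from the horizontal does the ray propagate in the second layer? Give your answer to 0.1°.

46.8°

Convert to the normal: θ₁ = 90° − 75.6° = 14.4°.
Snell's law: sin θ₂ = (V₂/V₁)·sin θ₁ = (1622/589)·sin 14.4° = 0.6848.
θ₂ = arcsin 0.6848 = 43.22° from the normal.
From the interface: 90° − 43.22° = 46.78°.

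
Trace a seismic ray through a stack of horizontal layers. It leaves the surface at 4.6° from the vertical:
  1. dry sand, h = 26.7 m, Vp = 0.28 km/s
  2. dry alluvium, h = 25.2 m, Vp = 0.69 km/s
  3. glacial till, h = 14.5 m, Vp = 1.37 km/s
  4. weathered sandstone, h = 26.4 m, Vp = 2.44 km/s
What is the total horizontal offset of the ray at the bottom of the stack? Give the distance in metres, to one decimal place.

39.2 m

Apply Snell's law at each interface; in layer i the horizontal offset is hᵢ·tan θᵢ.
Layer 1: θ = 4.60°; offset = 26.7·tan 4.60° = 2.148 m.
Layer 2: sin θ = 0.69·sin 4.6°/0.28 = 0.1976, θ = 11.40°; offset = 25.2·tan 11.40° = 5.081 m.
Layer 3: sin θ = 1.37·sin 4.6°/0.28 = 0.3924, θ = 23.10°; offset = 14.5·tan 23.10° = 6.186 m.
Layer 4: sin θ = 2.44·sin 4.6°/0.28 = 0.6989, θ = 44.34°; offset = 26.4·tan 44.34° = 25.796 m.
Summing the layer offsets gives 39.211 m.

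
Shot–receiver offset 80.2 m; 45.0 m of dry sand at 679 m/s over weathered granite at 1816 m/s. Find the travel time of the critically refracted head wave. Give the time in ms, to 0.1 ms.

167.1 ms

t = x/V₂ + 2h·√(V₂²−V₁²)/(V₁V₂).
√(V₂²−V₁²) = √(1816²−679²) = 1684.3 m/s; delay term = 2·45.0·1684.3/(679·1816) = 0.12293 s.
t = 80.2/1816 + 0.12293 = 0.16710 s.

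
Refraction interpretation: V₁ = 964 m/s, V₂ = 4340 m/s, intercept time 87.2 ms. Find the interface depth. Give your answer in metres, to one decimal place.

h = tᵢ·V₁·V₂ / (2·√(V₂²−V₁²)).
√(V₂²−V₁²) = √(4340² − 964²) = 4231.6 m/s.
h = 0.0872 s × 964 × 4340 / (2 × 4231.6) = 43.11 m.

43.1 m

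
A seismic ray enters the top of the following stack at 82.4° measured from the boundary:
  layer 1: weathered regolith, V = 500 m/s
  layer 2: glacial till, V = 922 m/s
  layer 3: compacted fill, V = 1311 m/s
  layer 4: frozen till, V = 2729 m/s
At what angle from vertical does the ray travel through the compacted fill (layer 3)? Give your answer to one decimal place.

From the normal: θ₁ = 90° − 82.4° = 7.6°.
Ray parameter p = sin 7.6° / 500 = 2.6451e-04 s/m.
sin θ_3 = p·V_3 = 2.6451e-04 × 1311 = 0.3468.
θ_3 = 20.29° from the vertical.

20.3°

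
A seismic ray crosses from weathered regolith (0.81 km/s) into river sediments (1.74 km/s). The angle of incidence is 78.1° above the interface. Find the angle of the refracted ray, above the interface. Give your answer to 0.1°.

Convert to the normal: θ₁ = 90° − 78.1° = 11.9°.
sin θ₁/V₁ = sin θ₂/V₂ ⇒ sin θ₂ = 1.74·sin 11.9°/0.81 = 1.74·0.2062/0.81 = 0.4430.
θ₂ = arcsin 0.4430 = 26.29° from the normal.
From the interface: 90° − 26.29° = 63.71°.

63.7°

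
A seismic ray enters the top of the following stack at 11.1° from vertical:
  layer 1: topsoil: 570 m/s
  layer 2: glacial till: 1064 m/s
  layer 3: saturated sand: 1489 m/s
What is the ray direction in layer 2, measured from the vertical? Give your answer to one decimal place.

Snell's law across each interface conserves sin θ / V, so sin θ_2 = V_2·sin θ₁/V₁.
sin θ_2 = 1064 × sin 11.1° / 570 = 0.3594.
θ_2 = 21.06° from the vertical.

21.1°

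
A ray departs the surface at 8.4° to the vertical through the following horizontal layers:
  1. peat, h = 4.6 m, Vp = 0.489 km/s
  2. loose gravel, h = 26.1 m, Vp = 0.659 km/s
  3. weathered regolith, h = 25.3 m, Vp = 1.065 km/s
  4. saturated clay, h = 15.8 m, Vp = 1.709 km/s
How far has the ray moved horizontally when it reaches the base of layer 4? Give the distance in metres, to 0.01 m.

23.79 m

p = sin θ₁/V₁ = sin 8.4°/0.489 = 2.9874e-01 s/km is conserved through the stack.
Layer 1: θ = 8.40°; offset = 4.6·tan 8.40° = 0.6793 m.
Layer 2: sin θ = p·0.659 = 0.1969 → θ = 11.35°; offset = 26.1·tan 11.35° = 5.2408 m.
Layer 3: sin θ = p·1.065 = 0.3182 → θ = 18.55°; offset = 25.3·tan 18.55° = 8.4905 m.
Layer 4: sin θ = p·1.709 = 0.5105 → θ = 30.70°; offset = 15.8·tan 30.70° = 9.3814 m.
Summing the layer offsets gives 23.7920 m.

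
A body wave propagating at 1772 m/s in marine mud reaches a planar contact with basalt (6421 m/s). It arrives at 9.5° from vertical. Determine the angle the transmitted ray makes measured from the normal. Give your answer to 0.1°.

sin θ₁/V₁ = sin θ₂/V₂ ⇒ sin θ₂ = 6421·sin 9.5°/1772 = 6421·0.1650/1772 = 0.5981.
θ₂ = sin⁻¹(0.5981) = 36.73° (from vertical).

36.7°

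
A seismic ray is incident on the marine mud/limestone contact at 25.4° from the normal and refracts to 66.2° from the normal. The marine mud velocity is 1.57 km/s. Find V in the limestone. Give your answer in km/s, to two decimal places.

3.35 km/s

sin 25.4° = 0.4289; sin 66.2° = 0.9150.
V₂ = V₁·(sin θ₂/sin θ₁) = 1.57·(0.9150/0.4289) = 3.35 km/s.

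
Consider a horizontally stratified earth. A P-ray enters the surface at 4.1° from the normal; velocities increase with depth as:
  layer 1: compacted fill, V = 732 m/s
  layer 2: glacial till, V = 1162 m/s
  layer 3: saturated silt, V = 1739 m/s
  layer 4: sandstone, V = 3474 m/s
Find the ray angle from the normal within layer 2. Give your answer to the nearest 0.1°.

Snell's law across each interface conserves sin θ / V, so sin θ_2 = V_2·sin θ₁/V₁.
sin θ_2 = 1162 × sin 4.1° / 732 = 0.1135.
θ_2 = 6.52° from the vertical.

6.5°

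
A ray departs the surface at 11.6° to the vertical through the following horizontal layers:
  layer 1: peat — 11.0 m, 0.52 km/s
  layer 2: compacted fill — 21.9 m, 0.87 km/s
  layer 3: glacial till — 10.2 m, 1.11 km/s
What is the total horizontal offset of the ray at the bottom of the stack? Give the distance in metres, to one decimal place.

14.9 m

Apply Snell's law at each interface; in layer i the horizontal offset is hᵢ·tan θᵢ.
Layer 1: θ = 11.60°; offset = 11.0·tan 11.60° = 2.258 m.
Layer 2: sin θ = 0.87·sin 11.6°/0.52 = 0.3364, θ = 19.66°; offset = 21.9·tan 19.66° = 7.824 m.
Layer 3: sin θ = 1.11·sin 11.6°/0.52 = 0.4292, θ = 25.42°; offset = 10.2·tan 25.42° = 4.847 m.
Σ offsets = 14.929 m.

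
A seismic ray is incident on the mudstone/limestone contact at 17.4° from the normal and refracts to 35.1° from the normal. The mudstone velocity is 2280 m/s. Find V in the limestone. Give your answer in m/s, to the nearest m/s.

sin 17.4° = 0.2990; sin 35.1° = 0.5750.
V₂ = V₁·(sin θ₂/sin θ₁) = 2280·(0.5750/0.2990) = 4384.06 m/s.

4384 m/s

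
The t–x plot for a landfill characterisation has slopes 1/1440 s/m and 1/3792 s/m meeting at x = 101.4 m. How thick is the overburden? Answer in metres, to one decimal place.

34.0 m

x_cross = 2h·√((V₂+V₁)/(V₂−V₁)) → h = x_cross / (2·√((V₂+V₁)/(V₂−V₁))).
√((V₂+V₁)/(V₂−V₁)) = √((3792+1440)/(3792−1440)) = 1.4915.
h = 101.4 / (2·1.4915) = 33.99 m.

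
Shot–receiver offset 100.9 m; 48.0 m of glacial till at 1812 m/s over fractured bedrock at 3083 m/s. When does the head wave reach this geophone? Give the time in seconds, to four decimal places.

0.0756 s

t = x/V₂ + 2h·√(V₂²−V₁²)/(V₁V₂).
√(V₂²−V₁²) = √(3083²−1812²) = 2494.3 m/s; delay term = 2·48.0·2494.3/(1812·3083) = 0.04286 s.
t = 100.9/3083 + 0.04286 = 0.07559 s.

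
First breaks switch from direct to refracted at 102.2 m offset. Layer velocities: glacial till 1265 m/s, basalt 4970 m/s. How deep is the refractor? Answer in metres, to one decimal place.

h = (x_cross/2)·√((V₂−V₁)/(V₂+V₁)).
(V₂−V₁)/(V₂+V₁) = (4970−1265)/(4970+1265) = 0.5942; √ = 0.7709.
h = (102.2/2)·0.7709 = 39.39 m.

39.4 m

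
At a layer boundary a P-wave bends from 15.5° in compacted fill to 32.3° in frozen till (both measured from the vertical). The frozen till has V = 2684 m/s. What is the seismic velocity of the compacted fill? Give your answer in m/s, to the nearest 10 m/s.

1340 m/s

Snell's law: sin 15.5°/V₁ = sin 32.3°/V₂.
V₁ = V₂·sin 15.5°/sin 32.3° = 2684 × 0.5001 = 1342.31 m/s.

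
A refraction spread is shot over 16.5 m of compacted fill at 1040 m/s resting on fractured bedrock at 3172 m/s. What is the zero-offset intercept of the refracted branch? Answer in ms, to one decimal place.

θ_c = arcsin(V₁/V₂) = arcsin(1040/3172) = 19.14°; cos θ_c = 0.9447.
tᵢ = 2h·cos θ_c / V₁ = 2·16.5·0.9447 / 1040 = 0.02998 s.

30.0 ms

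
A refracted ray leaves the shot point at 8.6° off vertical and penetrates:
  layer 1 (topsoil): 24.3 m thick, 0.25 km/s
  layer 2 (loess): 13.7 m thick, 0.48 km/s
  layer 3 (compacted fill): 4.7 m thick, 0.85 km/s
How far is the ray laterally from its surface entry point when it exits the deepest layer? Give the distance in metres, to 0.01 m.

Apply Snell's law at each interface; in layer i the horizontal offset is hᵢ·tan θᵢ.
Layer 1: θ = 8.60°; offset = 24.3·tan 8.60° = 3.6750 m.
Layer 2: sin θ = 0.48·sin 8.6°/0.25 = 0.2871, θ = 16.68°; offset = 13.7·tan 16.68° = 4.1063 m.
Layer 3: sin θ = 0.85·sin 8.6°/0.25 = 0.5084, θ = 30.56°; offset = 4.7·tan 30.56° = 2.7750 m.
Σ offsets = 10.5563 m.

10.56 m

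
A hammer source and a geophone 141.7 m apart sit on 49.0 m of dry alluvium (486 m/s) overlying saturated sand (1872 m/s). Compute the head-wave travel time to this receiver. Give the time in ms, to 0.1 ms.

270.4 ms

θ_c = arcsin(V₁/V₂) = arcsin(486/1872) = 15.05°, cos θ_c = 0.9657.
Intercept time tᵢ = 2h cos θ_c / V₁ = 2·49.0·0.9657/486 = 0.19473 s.
t = x/V₂ + tᵢ = 141.7/1872 + 0.19473 = 0.27043 s.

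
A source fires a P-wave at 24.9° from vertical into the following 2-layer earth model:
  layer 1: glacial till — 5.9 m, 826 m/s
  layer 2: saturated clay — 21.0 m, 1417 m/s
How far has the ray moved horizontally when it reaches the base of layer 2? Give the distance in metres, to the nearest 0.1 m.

24.7 m

Apply Snell's law at each interface; in layer i the horizontal offset is hᵢ·tan θᵢ.
Layer 1: θ = 24.90°; offset = 5.9·tan 24.90° = 2.739 m.
Layer 2: sin θ = 1417·sin 24.9°/826 = 0.7223, θ = 46.24°; offset = 21.0·tan 46.24° = 21.932 m.
Σ offsets = 24.671 m.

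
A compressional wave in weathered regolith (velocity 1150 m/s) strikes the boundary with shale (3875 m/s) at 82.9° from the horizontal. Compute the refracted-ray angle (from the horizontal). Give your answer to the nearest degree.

65°

Convert to the normal: θ₁ = 90° − 82.9° = 7.1°.
Snell's law: sin θ₂ = (V₂/V₁)·sin θ₁ = (3875/1150)·sin 7.1° = 0.4165.
θ₂ = sin⁻¹(0.4165) = 24.61° (from vertical).
From the interface: 90° − 24.61° = 65.39°.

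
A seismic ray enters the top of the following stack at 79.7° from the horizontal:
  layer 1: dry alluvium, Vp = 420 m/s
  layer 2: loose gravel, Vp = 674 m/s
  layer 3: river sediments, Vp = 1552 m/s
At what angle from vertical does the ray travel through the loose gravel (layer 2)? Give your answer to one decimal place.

From the normal: θ₁ = 90° − 79.7° = 10.3°.
Ray parameter p = sin 10.3° / 420 = 4.2572e-04 s/m.
sin θ_2 = p·V_2 = 4.2572e-04 × 674 = 0.2869.
θ_2 = arcsin 0.2869 = 16.67°.

16.7°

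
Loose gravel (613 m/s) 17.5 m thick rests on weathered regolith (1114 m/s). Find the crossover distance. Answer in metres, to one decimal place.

65.0 m

θ_c = arcsin(613/1114) = 33.39°, so cos θ_c = 0.8350 and tᵢ = 2h cos θ_c/V₁ = 0.0477 s.
At crossover x/V₁ = x/V₂ + tᵢ ⇒ x = tᵢ/(1/V₁ − 1/V₂) = 0.04767/(1.6313e-03 − 8.9767e-04) = 64.98 m.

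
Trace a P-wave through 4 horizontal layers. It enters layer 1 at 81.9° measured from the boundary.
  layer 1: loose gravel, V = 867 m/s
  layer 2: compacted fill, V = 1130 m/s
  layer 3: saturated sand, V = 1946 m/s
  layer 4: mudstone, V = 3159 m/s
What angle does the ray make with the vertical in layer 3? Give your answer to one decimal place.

18.4°

From the normal: θ₁ = 90° − 81.9° = 8.1°.
Snell's law across each interface conserves sin θ / V, so sin θ_3 = V_3·sin θ₁/V₁.
sin θ_3 = 1946 × sin 8.1° / 867 = 0.3163.
θ_3 = arcsin 0.3163 = 18.44°.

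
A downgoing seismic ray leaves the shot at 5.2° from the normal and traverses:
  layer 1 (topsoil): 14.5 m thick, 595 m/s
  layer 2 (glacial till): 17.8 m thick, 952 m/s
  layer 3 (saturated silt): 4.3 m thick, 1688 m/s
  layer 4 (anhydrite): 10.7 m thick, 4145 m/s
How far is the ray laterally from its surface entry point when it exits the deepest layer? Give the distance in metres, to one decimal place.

13.8 m

Ray parameter p = sin 5.2° / 595 m/s = 1.5232e-04 s/m.
Layer 1: θ = 5.20°; offset = 14.5·tan 5.20° = 1.320 m.
Layer 2: sin θ = p·952 = 0.1450 → θ = 8.34°; offset = 17.8·tan 8.34° = 2.609 m.
Layer 3: sin θ = p·1688 = 0.2571 → θ = 14.90°; offset = 4.3·tan 14.90° = 1.144 m.
Layer 4: sin θ = p·4145 = 0.6314 → θ = 39.15°; offset = 10.7·tan 39.15° = 8.712 m.
Summing the layer offsets gives 13.784 m.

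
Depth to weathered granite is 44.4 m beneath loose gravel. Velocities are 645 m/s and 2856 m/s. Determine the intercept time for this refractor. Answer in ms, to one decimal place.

θ_c = arcsin(V₁/V₂) = arcsin(645/2856) = 13.05°; cos θ_c = 0.9742.
tᵢ = 2h·cos θ_c / V₁ = 2·44.4·0.9742 / 645 = 0.13412 s.

134.1 ms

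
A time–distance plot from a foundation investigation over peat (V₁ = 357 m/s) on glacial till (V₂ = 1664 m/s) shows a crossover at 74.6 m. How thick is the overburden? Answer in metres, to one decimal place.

x_cross = 2h·√((V₂+V₁)/(V₂−V₁)) → h = x_cross / (2·√((V₂+V₁)/(V₂−V₁))).
√((V₂+V₁)/(V₂−V₁)) = √((1664+357)/(1664−357)) = 1.2435.
h = 74.6 / (2·1.2435) = 30.00 m.

30.0 m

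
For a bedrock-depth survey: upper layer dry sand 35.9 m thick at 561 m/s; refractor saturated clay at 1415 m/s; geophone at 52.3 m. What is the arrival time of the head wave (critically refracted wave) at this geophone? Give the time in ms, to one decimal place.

θ_c = arcsin(V₁/V₂) = arcsin(561/1415) = 23.36°, cos θ_c = 0.9180.
Intercept time tᵢ = 2h cos θ_c / V₁ = 2·35.9·0.9180/561 = 0.11750 s.
t = x/V₂ + tᵢ = 52.3/1415 + 0.11750 = 0.15446 s.

154.5 ms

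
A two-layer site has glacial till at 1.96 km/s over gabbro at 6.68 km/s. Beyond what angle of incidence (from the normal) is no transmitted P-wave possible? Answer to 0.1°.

17.1°

Critical incidence: sin θ_c = V₁/V₂ = 1.96/6.68 = 0.2934.
θ_c = arcsin 0.2934 = 17.06°.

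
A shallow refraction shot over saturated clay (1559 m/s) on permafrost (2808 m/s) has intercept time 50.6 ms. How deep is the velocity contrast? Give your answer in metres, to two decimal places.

θ_c = arcsin(1559/2808) = 33.72°; cos θ_c = 0.8317.
tᵢ = 2h cos θ_c/V₁ ⇒ h = tᵢ·V₁/(2 cos θ_c) = 0.0506·1559/(2·0.8317) = 47.42 m.

47.42 m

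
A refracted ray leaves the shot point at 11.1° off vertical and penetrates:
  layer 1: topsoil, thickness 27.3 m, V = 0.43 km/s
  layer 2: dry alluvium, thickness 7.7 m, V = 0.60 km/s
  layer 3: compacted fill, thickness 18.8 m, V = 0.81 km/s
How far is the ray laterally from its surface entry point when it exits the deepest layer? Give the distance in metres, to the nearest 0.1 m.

p = sin θ₁/V₁ = sin 11.1°/0.43 = 4.4773e-01 s/km is conserved through the stack.
Layer 1: θ = 11.10°; offset = 27.3·tan 11.10° = 5.356 m.
Layer 2: sin θ = p·0.60 = 0.2686 → θ = 15.58°; offset = 7.7·tan 15.58° = 2.147 m.
Layer 3: sin θ = p·0.81 = 0.3627 → θ = 21.26°; offset = 18.8·tan 21.26° = 7.316 m.
Summing the layer offsets gives 14.819 m.

14.8 m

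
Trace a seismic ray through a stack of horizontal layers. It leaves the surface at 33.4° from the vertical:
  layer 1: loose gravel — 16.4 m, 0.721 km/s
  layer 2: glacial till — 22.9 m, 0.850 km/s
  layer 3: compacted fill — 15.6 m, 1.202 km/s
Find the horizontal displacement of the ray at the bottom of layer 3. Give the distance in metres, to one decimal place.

66.4 m

Ray parameter p = sin 33.4° / 0.721 km/s = 7.6350e-01 s/km.
Layer 1: θ = 33.40°; offset = 16.4·tan 33.40° = 10.814 m.
Layer 2: sin θ = p·0.850 = 0.6490 → θ = 40.46°; offset = 22.9·tan 40.46° = 19.534 m.
Layer 3: sin θ = p·1.202 = 0.9177 → θ = 66.60°; offset = 15.6·tan 66.60° = 36.041 m.
Σ offsets = 66.389 m.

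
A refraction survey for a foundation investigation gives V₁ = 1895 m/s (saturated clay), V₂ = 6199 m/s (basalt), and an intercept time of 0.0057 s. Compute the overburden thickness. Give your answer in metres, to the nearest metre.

6 m

h = tᵢ·V₁·V₂ / (2·√(V₂²−V₁²)).
√(V₂²−V₁²) = √(6199² − 1895²) = 5902.3 m/s.
h = 0.0057 s × 1895 × 6199 / (2 × 5902.3) = 5.67 m.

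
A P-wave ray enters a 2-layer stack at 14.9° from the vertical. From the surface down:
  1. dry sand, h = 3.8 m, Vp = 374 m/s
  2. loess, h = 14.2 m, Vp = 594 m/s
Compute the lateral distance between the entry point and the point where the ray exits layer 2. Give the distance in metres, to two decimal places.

Ray parameter p = sin 14.9° / 374 m/s = 6.8752e-04 s/m.
Layer 1: θ = 14.90°; offset = 3.8·tan 14.90° = 1.0111 m.
Layer 2: sin θ = p·594 = 0.4084 → θ = 24.10°; offset = 14.2·tan 24.10° = 6.3530 m.
Σ offsets = 7.3641 m.

7.36 m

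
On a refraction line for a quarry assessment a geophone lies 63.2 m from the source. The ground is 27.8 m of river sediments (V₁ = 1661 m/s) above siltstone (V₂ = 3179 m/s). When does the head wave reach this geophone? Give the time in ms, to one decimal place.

48.4 ms

t = x/V₂ + 2h·√(V₂²−V₁²)/(V₁V₂).
√(V₂²−V₁²) = √(3179²−1661²) = 2710.6 m/s; delay term = 2·27.8·2710.6/(1661·3179) = 0.02854 s.
t = 63.2/3179 + 0.02854 = 0.04842 s.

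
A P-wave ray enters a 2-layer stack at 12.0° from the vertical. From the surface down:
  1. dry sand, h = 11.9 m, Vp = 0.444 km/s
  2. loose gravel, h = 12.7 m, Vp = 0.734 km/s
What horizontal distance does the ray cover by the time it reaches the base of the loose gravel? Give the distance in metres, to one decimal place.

7.2 m

Apply Snell's law at each interface; in layer i the horizontal offset is hᵢ·tan θᵢ.
Layer 1: θ = 12.00°; offset = 11.9·tan 12.00° = 2.529 m.
Layer 2: sin θ = 0.734·sin 12.0°/0.444 = 0.3437, θ = 20.10°; offset = 12.7·tan 20.10° = 4.648 m.
Total horizontal offset = 7.178 m.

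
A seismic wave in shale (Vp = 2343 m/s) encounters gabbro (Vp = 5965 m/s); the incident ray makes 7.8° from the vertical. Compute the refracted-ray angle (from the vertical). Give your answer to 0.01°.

sin θ₁/V₁ = sin θ₂/V₂ ⇒ sin θ₂ = 5965·sin 7.8°/2343 = 5965·0.1357/2343 = 0.3455.
θ₂ = arcsin 0.3455 = 20.21° from the normal.

20.21°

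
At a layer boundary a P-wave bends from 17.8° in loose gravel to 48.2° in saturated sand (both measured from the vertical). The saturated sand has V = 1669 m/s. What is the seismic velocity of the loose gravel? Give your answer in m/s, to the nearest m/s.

Snell's law: sin 17.8°/V₁ = sin 48.2°/V₂.
V₁ = V₂·sin 17.8°/sin 48.2° = 1669 × 0.4101 = 684.40 m/s.

684 m/s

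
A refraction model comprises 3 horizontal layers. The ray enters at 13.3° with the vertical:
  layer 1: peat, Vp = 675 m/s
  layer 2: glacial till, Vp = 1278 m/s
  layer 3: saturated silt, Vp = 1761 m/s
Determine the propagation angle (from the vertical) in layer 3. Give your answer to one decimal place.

Snell's law across each interface conserves sin θ / V, so sin θ_3 = V_3·sin θ₁/V₁.
sin θ_3 = 1761 × sin 13.3° / 675 = 0.6002.
θ_3 = arcsin 0.6002 = 36.88°.

36.9°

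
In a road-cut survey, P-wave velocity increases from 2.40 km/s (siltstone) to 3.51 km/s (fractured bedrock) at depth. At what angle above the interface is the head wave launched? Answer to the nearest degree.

47°

At critical incidence the refracted ray runs along the interface (θ₂ = 90°), so sin θ_c = V₁/V₂.
θ_c = arcsin(2.40/3.51) = arcsin 0.6838 = 43.14°.
Measured from the interface: 90° − 43.14° = 46.86°.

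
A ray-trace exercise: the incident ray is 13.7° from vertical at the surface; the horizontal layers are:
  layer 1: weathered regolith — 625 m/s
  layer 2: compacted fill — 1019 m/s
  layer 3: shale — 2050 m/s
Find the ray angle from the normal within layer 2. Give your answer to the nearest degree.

Ray parameter p = sin 13.7° / 625 = 3.7894e-04 s/m.
sin θ_2 = p·V_2 = 3.7894e-04 × 1019 = 0.3861.
θ_2 = arcsin 0.3861 = 22.71°.

23°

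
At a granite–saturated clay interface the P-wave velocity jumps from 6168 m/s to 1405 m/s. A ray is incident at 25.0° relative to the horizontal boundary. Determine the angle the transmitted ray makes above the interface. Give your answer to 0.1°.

Convert to the normal: θ₁ = 90° − 25.0° = 65.0°.
sin θ₁/V₁ = sin θ₂/V₂ ⇒ sin θ₂ = 1405·sin 65.0°/6168 = 1405·0.9063/6168 = 0.2064.
θ₂ = arcsin 0.2064 = 11.91° from the normal.
From the interface: 90° − 11.91° = 78.09°.

78.1°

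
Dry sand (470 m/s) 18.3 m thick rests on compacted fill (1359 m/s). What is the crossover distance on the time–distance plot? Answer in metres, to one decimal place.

x_cross = 2h·√((V₂+V₁)/(V₂−V₁)).
(V₂+V₁)/(V₂−V₁) = (1359+470)/(1359−470) = 2.0574; √ = 1.4344.
x_cross = 2·18.3·1.4344 = 52.50 m.

52.5 m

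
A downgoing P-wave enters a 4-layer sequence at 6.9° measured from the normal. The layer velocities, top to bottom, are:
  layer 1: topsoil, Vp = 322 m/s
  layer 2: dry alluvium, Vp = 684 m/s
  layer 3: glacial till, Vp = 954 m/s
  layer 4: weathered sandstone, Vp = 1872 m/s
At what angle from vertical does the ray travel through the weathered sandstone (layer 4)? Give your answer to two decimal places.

44.30°

Snell's law across each interface conserves sin θ / V, so sin θ_4 = V_4·sin θ₁/V₁.
sin θ_4 = 1872 × sin 6.9° / 322 = 0.6984.
θ_4 = 44.30° from the vertical.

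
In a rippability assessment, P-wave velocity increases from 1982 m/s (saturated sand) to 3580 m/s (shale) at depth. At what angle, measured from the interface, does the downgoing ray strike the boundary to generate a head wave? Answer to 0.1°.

At critical incidence the refracted ray runs along the interface (θ₂ = 90°), so sin θ_c = V₁/V₂.
θ_c = arcsin(1982/3580) = arcsin 0.5536 = 33.62°.
Measured from the interface: 90° − 33.62° = 56.38°.

56.4°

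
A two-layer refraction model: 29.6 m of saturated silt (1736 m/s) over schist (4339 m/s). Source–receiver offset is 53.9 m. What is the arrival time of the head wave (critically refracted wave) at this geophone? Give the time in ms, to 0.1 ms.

θ_c = arcsin(V₁/V₂) = arcsin(1736/4339) = 23.58°, cos θ_c = 0.9165.
Intercept time tᵢ = 2h cos θ_c / V₁ = 2·29.6·0.9165/1736 = 0.03125 s.
t = x/V₂ + tᵢ = 53.9/4339 + 0.03125 = 0.04368 s.

43.7 ms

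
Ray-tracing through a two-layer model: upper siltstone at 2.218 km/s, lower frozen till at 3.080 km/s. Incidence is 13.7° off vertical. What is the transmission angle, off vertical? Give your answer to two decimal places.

19.20°

sin θ₁/V₁ = sin θ₂/V₂ ⇒ sin θ₂ = 3.080·sin 13.7°/2.218 = 3.080·0.2368/2.218 = 0.3289.
θ₂ = sin⁻¹(0.3289) = 19.20° (from vertical).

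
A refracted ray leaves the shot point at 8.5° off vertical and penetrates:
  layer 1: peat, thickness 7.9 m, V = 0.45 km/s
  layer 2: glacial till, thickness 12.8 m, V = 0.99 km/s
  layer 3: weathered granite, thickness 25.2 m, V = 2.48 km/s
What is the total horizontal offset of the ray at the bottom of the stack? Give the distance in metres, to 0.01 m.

40.97 m

Apply Snell's law at each interface; in layer i the horizontal offset is hᵢ·tan θᵢ.
Layer 1: θ = 8.50°; offset = 7.9·tan 8.50° = 1.1807 m.
Layer 2: sin θ = 0.99·sin 8.5°/0.45 = 0.3252, θ = 18.98°; offset = 12.8·tan 18.98° = 4.4015 m.
Layer 3: sin θ = 2.48·sin 8.5°/0.45 = 0.8146, θ = 54.55°; offset = 25.2·tan 54.55° = 35.3908 m.
Summing the layer offsets gives 40.9730 m.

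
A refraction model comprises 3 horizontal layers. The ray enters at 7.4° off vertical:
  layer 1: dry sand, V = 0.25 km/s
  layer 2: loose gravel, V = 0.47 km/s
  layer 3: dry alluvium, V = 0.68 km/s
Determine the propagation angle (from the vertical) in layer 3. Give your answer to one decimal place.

20.5°

Snell's law across each interface conserves sin θ / V, so sin θ_3 = V_3·sin θ₁/V₁.
sin θ_3 = 0.68 × sin 7.4° / 0.25 = 0.3503.
θ_3 = arcsin 0.3503 = 20.51°.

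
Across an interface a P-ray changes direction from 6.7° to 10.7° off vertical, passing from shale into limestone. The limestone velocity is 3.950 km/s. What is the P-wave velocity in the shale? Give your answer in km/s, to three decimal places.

2.482 km/s

Snell's law: sin 6.7°/V₁ = sin 10.7°/V₂.
V₁ = V₂·sin 6.7°/sin 10.7° = 3.950 × 0.6284 = 2.482 km/s.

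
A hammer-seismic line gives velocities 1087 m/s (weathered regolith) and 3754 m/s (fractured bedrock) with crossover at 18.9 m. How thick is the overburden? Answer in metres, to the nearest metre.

x_cross = 2h·√((V₂+V₁)/(V₂−V₁)) → h = x_cross / (2·√((V₂+V₁)/(V₂−V₁))).
√((V₂+V₁)/(V₂−V₁)) = √((3754+1087)/(3754−1087)) = 1.3473.
h = 18.9 / (2·1.3473) = 7.01 m.

7 m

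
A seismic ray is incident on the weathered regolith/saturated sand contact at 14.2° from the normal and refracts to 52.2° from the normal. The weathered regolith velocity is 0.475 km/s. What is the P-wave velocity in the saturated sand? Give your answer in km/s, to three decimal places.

1.530 km/s

sin 14.2° = 0.2453; sin 52.2° = 0.7902.
V₂ = V₁·(sin θ₂/sin θ₁) = 0.475·(0.7902/0.2453) = 1.530 km/s.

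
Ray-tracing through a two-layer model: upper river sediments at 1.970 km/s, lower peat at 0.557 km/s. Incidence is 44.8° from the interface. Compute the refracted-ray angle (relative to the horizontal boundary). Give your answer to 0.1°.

Angle from the normal: 90° − 44.8° = 45.2°.
sin θ₁/V₁ = sin θ₂/V₂ ⇒ sin θ₂ = 0.557·sin 45.2°/1.970 = 0.557·0.7096/1.970 = 0.2006.
θ₂ = arcsin 0.2006 = 11.57° from the normal.
From the interface: 90° − 11.57° = 78.43°.

78.4°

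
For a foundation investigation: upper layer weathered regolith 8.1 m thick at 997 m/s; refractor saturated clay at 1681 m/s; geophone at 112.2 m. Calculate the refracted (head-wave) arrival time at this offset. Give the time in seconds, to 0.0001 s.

0.0798 s

θ_c = arcsin(V₁/V₂) = arcsin(997/1681) = 36.38°, cos θ_c = 0.8051.
Intercept time tᵢ = 2h cos θ_c / V₁ = 2·8.1·0.8051/997 = 0.01308 s.
t = x/V₂ + tᵢ = 112.2/1681 + 0.01308 = 0.07983 s.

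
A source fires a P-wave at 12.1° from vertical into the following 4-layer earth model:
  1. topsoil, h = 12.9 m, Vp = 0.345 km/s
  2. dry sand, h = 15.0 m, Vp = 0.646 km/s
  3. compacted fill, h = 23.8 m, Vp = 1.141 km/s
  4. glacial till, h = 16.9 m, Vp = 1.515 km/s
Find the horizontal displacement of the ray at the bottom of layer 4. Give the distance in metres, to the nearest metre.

72 m

Ray parameter p = sin 12.1° / 0.345 km/s = 6.0759e-01 s/km.
Layer 1: θ = 12.10°; offset = 12.9·tan 12.10° = 2.766 m.
Layer 2: sin θ = p·0.646 = 0.3925 → θ = 23.11°; offset = 15.0·tan 23.11° = 6.401 m.
Layer 3: sin θ = p·1.141 = 0.6933 → θ = 43.89°; offset = 23.8·tan 43.89° = 22.894 m.
Layer 4: sin θ = p·1.515 = 0.9205 → θ = 67.00°; offset = 16.9·tan 67.00° = 39.812 m.
Σ offsets = 71.873 m.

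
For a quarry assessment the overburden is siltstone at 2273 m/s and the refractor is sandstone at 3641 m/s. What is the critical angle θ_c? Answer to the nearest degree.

At critical incidence the refracted ray runs along the interface (θ₂ = 90°), so sin θ_c = V₁/V₂.
θ_c = arcsin(2273/3641) = arcsin 0.6243 = 38.63°.

39°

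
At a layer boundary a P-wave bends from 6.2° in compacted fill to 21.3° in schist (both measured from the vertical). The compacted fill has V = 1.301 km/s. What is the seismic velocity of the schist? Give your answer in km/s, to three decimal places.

4.376 km/s

sin 6.2° = 0.1080; sin 21.3° = 0.3633.
V₂ = V₁·(sin θ₂/sin θ₁) = 1.301·(0.3633/0.1080) = 4.376 km/s.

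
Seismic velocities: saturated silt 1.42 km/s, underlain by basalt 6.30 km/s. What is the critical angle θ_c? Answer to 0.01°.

13.03°

At critical incidence the refracted ray runs along the interface (θ₂ = 90°), so sin θ_c = V₁/V₂.
θ_c = arcsin(1.42/6.30) = arcsin 0.2254 = 13.03°.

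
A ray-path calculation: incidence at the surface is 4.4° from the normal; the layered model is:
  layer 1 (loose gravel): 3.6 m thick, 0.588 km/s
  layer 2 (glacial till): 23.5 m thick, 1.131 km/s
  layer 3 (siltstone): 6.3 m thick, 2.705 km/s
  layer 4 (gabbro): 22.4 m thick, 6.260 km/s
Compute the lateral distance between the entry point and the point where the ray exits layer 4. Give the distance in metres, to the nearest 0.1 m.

Apply Snell's law at each interface; in layer i the horizontal offset is hᵢ·tan θᵢ.
Layer 1: θ = 4.40°; offset = 3.6·tan 4.40° = 0.277 m.
Layer 2: sin θ = 1.131·sin 4.4°/0.588 = 0.1476, θ = 8.49°; offset = 23.5·tan 8.49° = 3.506 m.
Layer 3: sin θ = 2.705·sin 4.4°/0.588 = 0.3529, θ = 20.67°; offset = 6.3·tan 20.67° = 2.376 m.
Layer 4: sin θ = 6.260·sin 4.4°/0.588 = 0.8168, θ = 54.76°; offset = 22.4·tan 54.76° = 31.710 m.
Total horizontal offset = 37.870 m.

37.9 m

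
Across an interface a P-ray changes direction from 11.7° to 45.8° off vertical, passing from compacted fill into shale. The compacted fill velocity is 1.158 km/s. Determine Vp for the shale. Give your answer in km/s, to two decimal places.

4.09 km/s

Snell's law: sin 11.7°/V₁ = sin 45.8°/V₂.
V₂ = V₁·sin 45.8°/sin 11.7° = 1.158 × 3.5353 = 4.09 km/s.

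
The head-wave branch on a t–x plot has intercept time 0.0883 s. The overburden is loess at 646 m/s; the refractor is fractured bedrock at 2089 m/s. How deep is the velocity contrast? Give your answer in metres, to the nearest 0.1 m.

θ_c = arcsin(646/2089) = 18.01°; cos θ_c = 0.9510.
tᵢ = 2h cos θ_c/V₁ ⇒ h = tᵢ·V₁/(2 cos θ_c) = 0.0883·646/(2·0.9510) = 29.99 m.

30.0 m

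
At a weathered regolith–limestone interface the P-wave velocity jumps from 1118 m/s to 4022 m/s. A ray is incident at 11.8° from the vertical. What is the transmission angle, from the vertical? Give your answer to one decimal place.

47.4°

Snell's law: sin θ₂ = (V₂/V₁)·sin θ₁ = (4022/1118)·sin 11.8° = 0.7357.
θ₂ = sin⁻¹(0.7357) = 47.36° (from vertical).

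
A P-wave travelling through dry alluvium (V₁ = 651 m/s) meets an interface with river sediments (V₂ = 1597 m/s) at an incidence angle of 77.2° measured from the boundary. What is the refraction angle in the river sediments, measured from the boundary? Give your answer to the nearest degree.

57°

Angle from the normal: 90° − 77.2° = 12.8°.
sin θ₁/V₁ = sin θ₂/V₂ ⇒ sin θ₂ = 1597·sin 12.8°/651 = 1597·0.2215/651 = 0.5435.
θ₂ = sin⁻¹(0.5435) = 32.92° (from vertical).
From the interface: 90° − 32.92° = 57.08°.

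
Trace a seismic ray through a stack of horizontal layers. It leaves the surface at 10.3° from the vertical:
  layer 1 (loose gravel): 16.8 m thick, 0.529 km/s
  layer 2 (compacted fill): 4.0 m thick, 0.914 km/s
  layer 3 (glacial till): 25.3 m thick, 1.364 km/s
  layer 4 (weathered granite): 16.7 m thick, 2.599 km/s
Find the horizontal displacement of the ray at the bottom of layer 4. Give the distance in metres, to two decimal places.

48.20 m

p = sin θ₁/V₁ = sin 10.3°/0.529 = 3.3800e-01 s/km is conserved through the stack.
Layer 1: θ = 10.30°; offset = 16.8·tan 10.30° = 3.0531 m.
Layer 2: sin θ = p·0.914 = 0.3089 → θ = 17.99°; offset = 4.0·tan 17.99° = 1.2993 m.
Layer 3: sin θ = p·1.364 = 0.4610 → θ = 27.45°; offset = 25.3·tan 27.45° = 13.1444 m.
Layer 4: sin θ = p·2.599 = 0.8785 → θ = 61.46°; offset = 16.7·tan 61.46° = 30.7033 m.
Total horizontal offset = 48.2000 m.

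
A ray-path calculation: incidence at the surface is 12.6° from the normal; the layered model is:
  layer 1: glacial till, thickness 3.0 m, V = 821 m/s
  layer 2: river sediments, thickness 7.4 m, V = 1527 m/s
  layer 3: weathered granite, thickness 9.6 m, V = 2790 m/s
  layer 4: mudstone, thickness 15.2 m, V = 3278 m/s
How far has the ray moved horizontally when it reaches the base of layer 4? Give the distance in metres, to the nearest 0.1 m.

41.5 m

Ray parameter p = sin 12.6° / 821 m/s = 2.6570e-04 s/m.
Layer 1: θ = 12.60°; offset = 3.0·tan 12.60° = 0.671 m.
Layer 2: sin θ = p·1527 = 0.4057 → θ = 23.94°; offset = 7.4·tan 23.94° = 3.285 m.
Layer 3: sin θ = p·2790 = 0.7413 → θ = 47.84°; offset = 9.6·tan 47.84° = 10.604 m.
Layer 4: sin θ = p·3278 = 0.8710 → θ = 60.57°; offset = 15.2·tan 60.57° = 26.945 m.
Σ offsets = 41.505 m.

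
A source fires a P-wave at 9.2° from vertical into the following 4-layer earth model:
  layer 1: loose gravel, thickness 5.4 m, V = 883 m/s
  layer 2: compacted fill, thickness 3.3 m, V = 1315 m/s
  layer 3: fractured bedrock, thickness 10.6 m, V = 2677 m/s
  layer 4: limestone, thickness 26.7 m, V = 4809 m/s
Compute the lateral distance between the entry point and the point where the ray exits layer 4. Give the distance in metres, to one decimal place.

54.8 m

Ray parameter p = sin 9.2° / 883 m/s = 1.8107e-04 s/m.
Layer 1: θ = 9.20°; offset = 5.4·tan 9.20° = 0.875 m.
Layer 2: sin θ = p·1315 = 0.2381 → θ = 13.77°; offset = 3.3·tan 13.77° = 0.809 m.
Layer 3: sin θ = p·2677 = 0.4847 → θ = 28.99°; offset = 10.6·tan 28.99° = 5.874 m.
Layer 4: sin θ = p·4809 = 0.8707 → θ = 60.55°; offset = 26.7·tan 60.55° = 47.280 m.
Σ offsets = 54.837 m.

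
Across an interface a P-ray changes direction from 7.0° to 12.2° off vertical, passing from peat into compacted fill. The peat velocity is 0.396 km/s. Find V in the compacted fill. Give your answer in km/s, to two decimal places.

0.69 km/s

Snell's law: sin 7.0°/V₁ = sin 12.2°/V₂.
V₂ = V₁·sin 12.2°/sin 7.0° = 0.396 × 1.7340 = 0.69 km/s.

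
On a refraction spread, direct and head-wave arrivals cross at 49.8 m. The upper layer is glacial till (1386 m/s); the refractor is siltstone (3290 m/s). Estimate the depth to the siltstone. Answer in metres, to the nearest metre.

16 m

h = (x_cross/2)·√((V₂−V₁)/(V₂+V₁)).
(V₂−V₁)/(V₂+V₁) = (3290−1386)/(3290+1386) = 0.4072; √ = 0.6381.
h = (49.8/2)·0.6381 = 15.89 m.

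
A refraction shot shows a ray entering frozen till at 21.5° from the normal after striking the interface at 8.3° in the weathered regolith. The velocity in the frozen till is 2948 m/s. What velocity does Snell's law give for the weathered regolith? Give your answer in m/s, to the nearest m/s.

Snell's law: sin 8.3°/V₁ = sin 21.5°/V₂.
V₁ = V₂·sin 8.3°/sin 21.5° = 2948 × 0.3939 = 1161.15 m/s.

1161 m/s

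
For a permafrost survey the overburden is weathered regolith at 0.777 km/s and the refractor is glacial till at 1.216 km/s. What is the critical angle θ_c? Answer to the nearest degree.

40°

At critical incidence the refracted ray runs along the interface (θ₂ = 90°), so sin θ_c = V₁/V₂.
θ_c = arcsin(0.777/1.216) = arcsin 0.6390 = 39.72°.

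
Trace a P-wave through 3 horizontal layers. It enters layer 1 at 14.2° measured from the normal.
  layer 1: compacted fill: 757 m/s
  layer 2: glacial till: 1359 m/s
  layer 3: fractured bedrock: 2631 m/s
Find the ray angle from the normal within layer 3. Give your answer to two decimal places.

Ray parameter p = sin 14.2° / 757 = 3.2405e-04 s/m.
sin θ_3 = p·V_3 = 3.2405e-04 × 2631 = 0.8526.
θ_3 = arcsin 0.8526 = 58.49°.

58.49°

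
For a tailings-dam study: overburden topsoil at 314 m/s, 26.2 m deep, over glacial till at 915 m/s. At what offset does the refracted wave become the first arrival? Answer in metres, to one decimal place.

74.9 m

θ_c = arcsin(314/915) = 20.07°, so cos θ_c = 0.9393 and tᵢ = 2h cos θ_c/V₁ = 0.1567 s.
At crossover x/V₁ = x/V₂ + tᵢ ⇒ x = tᵢ/(1/V₁ − 1/V₂) = 0.15675/(3.1847e-03 − 1.0929e-03) = 74.93 m.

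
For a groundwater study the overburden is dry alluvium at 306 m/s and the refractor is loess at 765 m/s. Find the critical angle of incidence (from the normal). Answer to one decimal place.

23.6°

Critical incidence: sin θ_c = V₁/V₂ = 306/765 = 0.4000.
θ_c = arcsin 0.4000 = 23.58°.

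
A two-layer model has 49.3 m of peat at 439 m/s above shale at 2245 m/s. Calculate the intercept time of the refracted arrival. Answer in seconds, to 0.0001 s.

0.2203 s

θ_c = arcsin(V₁/V₂) = arcsin(439/2245) = 11.28°; cos θ_c = 0.9807.
tᵢ = 2h·cos θ_c / V₁ = 2·49.3·0.9807 / 439 = 0.22027 s.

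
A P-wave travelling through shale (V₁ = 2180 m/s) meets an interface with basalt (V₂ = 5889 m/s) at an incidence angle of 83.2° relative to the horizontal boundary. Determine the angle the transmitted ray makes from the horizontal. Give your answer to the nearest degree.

71°

Convert to the normal: θ₁ = 90° − 83.2° = 6.8°.
Snell's law: sin θ₂ = (V₂/V₁)·sin θ₁ = (5889/2180)·sin 6.8° = 0.3199.
θ₂ = arcsin 0.3199 = 18.65° from the normal.
From the interface: 90° − 18.65° = 71.35°.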